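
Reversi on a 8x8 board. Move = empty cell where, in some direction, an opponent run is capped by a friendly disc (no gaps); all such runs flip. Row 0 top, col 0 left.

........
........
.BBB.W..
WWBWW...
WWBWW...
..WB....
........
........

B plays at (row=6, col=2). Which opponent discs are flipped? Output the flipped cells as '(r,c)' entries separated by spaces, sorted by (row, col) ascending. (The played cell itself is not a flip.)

Dir NW: first cell '.' (not opp) -> no flip
Dir N: opp run (5,2) capped by B -> flip
Dir NE: first cell 'B' (not opp) -> no flip
Dir W: first cell '.' (not opp) -> no flip
Dir E: first cell '.' (not opp) -> no flip
Dir SW: first cell '.' (not opp) -> no flip
Dir S: first cell '.' (not opp) -> no flip
Dir SE: first cell '.' (not opp) -> no flip

Answer: (5,2)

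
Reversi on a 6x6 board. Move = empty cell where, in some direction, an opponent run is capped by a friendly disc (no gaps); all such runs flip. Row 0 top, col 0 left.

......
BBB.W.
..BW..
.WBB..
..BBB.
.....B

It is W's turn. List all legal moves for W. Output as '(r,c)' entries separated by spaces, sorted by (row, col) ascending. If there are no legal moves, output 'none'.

Answer: (0,1) (1,3) (2,1) (3,4) (4,1) (5,3)

Derivation:
(0,0): no bracket -> illegal
(0,1): flips 1 -> legal
(0,2): no bracket -> illegal
(0,3): no bracket -> illegal
(1,3): flips 1 -> legal
(2,0): no bracket -> illegal
(2,1): flips 1 -> legal
(2,4): no bracket -> illegal
(3,4): flips 2 -> legal
(3,5): no bracket -> illegal
(4,1): flips 1 -> legal
(4,5): no bracket -> illegal
(5,1): no bracket -> illegal
(5,2): no bracket -> illegal
(5,3): flips 3 -> legal
(5,4): no bracket -> illegal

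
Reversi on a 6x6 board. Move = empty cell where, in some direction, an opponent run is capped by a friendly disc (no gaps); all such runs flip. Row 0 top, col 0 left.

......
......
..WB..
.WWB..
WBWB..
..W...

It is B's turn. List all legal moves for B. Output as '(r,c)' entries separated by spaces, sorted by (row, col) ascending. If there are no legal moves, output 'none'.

Answer: (1,1) (2,1) (3,0) (5,1)

Derivation:
(1,1): flips 1 -> legal
(1,2): no bracket -> illegal
(1,3): no bracket -> illegal
(2,0): no bracket -> illegal
(2,1): flips 3 -> legal
(3,0): flips 2 -> legal
(5,0): no bracket -> illegal
(5,1): flips 1 -> legal
(5,3): no bracket -> illegal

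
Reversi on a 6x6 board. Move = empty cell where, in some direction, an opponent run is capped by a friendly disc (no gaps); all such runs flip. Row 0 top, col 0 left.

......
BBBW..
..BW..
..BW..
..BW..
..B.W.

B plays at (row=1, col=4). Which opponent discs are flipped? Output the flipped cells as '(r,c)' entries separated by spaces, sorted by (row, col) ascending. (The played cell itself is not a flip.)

Answer: (1,3) (2,3)

Derivation:
Dir NW: first cell '.' (not opp) -> no flip
Dir N: first cell '.' (not opp) -> no flip
Dir NE: first cell '.' (not opp) -> no flip
Dir W: opp run (1,3) capped by B -> flip
Dir E: first cell '.' (not opp) -> no flip
Dir SW: opp run (2,3) capped by B -> flip
Dir S: first cell '.' (not opp) -> no flip
Dir SE: first cell '.' (not opp) -> no flip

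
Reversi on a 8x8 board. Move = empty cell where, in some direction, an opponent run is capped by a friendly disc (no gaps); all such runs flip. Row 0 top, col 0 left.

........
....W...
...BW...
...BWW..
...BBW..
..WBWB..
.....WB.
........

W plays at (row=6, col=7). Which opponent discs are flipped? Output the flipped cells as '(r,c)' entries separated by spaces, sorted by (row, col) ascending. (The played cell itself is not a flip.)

Answer: (6,6)

Derivation:
Dir NW: first cell '.' (not opp) -> no flip
Dir N: first cell '.' (not opp) -> no flip
Dir NE: edge -> no flip
Dir W: opp run (6,6) capped by W -> flip
Dir E: edge -> no flip
Dir SW: first cell '.' (not opp) -> no flip
Dir S: first cell '.' (not opp) -> no flip
Dir SE: edge -> no flip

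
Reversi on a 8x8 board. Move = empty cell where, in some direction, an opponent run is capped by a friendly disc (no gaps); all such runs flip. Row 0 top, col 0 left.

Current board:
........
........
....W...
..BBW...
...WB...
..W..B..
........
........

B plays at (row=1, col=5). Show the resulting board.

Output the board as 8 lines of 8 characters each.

Place B at (1,5); scan 8 dirs for brackets.
Dir NW: first cell '.' (not opp) -> no flip
Dir N: first cell '.' (not opp) -> no flip
Dir NE: first cell '.' (not opp) -> no flip
Dir W: first cell '.' (not opp) -> no flip
Dir E: first cell '.' (not opp) -> no flip
Dir SW: opp run (2,4) capped by B -> flip
Dir S: first cell '.' (not opp) -> no flip
Dir SE: first cell '.' (not opp) -> no flip
All flips: (2,4)

Answer: ........
.....B..
....B...
..BBW...
...WB...
..W..B..
........
........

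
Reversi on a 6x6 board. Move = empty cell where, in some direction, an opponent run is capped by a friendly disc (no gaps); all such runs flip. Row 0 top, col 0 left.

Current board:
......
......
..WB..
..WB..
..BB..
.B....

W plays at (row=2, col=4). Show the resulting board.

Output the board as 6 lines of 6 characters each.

Place W at (2,4); scan 8 dirs for brackets.
Dir NW: first cell '.' (not opp) -> no flip
Dir N: first cell '.' (not opp) -> no flip
Dir NE: first cell '.' (not opp) -> no flip
Dir W: opp run (2,3) capped by W -> flip
Dir E: first cell '.' (not opp) -> no flip
Dir SW: opp run (3,3) (4,2) (5,1), next=edge -> no flip
Dir S: first cell '.' (not opp) -> no flip
Dir SE: first cell '.' (not opp) -> no flip
All flips: (2,3)

Answer: ......
......
..WWW.
..WB..
..BB..
.B....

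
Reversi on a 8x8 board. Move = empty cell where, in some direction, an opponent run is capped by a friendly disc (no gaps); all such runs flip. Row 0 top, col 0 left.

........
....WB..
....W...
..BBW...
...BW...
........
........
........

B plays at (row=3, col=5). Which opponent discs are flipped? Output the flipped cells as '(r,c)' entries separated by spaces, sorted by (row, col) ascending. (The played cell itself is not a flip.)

Dir NW: opp run (2,4), next='.' -> no flip
Dir N: first cell '.' (not opp) -> no flip
Dir NE: first cell '.' (not opp) -> no flip
Dir W: opp run (3,4) capped by B -> flip
Dir E: first cell '.' (not opp) -> no flip
Dir SW: opp run (4,4), next='.' -> no flip
Dir S: first cell '.' (not opp) -> no flip
Dir SE: first cell '.' (not opp) -> no flip

Answer: (3,4)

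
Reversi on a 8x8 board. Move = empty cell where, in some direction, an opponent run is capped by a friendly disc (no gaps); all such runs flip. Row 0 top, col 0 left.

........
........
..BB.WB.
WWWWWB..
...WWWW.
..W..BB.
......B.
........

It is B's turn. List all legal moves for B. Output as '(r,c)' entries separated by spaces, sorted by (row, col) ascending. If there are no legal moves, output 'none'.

Answer: (1,5) (2,4) (3,6) (3,7) (4,0) (4,1) (4,2) (5,3) (5,7)

Derivation:
(1,4): no bracket -> illegal
(1,5): flips 1 -> legal
(1,6): no bracket -> illegal
(2,0): no bracket -> illegal
(2,1): no bracket -> illegal
(2,4): flips 1 -> legal
(3,6): flips 1 -> legal
(3,7): flips 1 -> legal
(4,0): flips 1 -> legal
(4,1): flips 1 -> legal
(4,2): flips 1 -> legal
(4,7): no bracket -> illegal
(5,1): no bracket -> illegal
(5,3): flips 3 -> legal
(5,4): no bracket -> illegal
(5,7): flips 1 -> legal
(6,1): no bracket -> illegal
(6,2): no bracket -> illegal
(6,3): no bracket -> illegal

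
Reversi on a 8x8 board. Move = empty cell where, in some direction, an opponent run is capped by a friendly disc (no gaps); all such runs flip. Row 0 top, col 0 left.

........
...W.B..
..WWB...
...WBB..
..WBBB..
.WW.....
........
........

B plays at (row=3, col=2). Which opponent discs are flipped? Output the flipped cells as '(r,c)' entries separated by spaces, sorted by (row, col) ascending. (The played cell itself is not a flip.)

Dir NW: first cell '.' (not opp) -> no flip
Dir N: opp run (2,2), next='.' -> no flip
Dir NE: opp run (2,3), next='.' -> no flip
Dir W: first cell '.' (not opp) -> no flip
Dir E: opp run (3,3) capped by B -> flip
Dir SW: first cell '.' (not opp) -> no flip
Dir S: opp run (4,2) (5,2), next='.' -> no flip
Dir SE: first cell 'B' (not opp) -> no flip

Answer: (3,3)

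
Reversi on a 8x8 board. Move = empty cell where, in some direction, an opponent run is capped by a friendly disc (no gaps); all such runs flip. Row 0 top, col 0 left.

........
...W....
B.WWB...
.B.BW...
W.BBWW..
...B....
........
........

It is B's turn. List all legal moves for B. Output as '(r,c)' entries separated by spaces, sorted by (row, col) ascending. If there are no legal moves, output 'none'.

(0,2): flips 1 -> legal
(0,3): flips 2 -> legal
(0,4): flips 2 -> legal
(1,1): flips 1 -> legal
(1,2): no bracket -> illegal
(1,4): no bracket -> illegal
(2,1): flips 2 -> legal
(2,5): flips 1 -> legal
(3,0): no bracket -> illegal
(3,2): no bracket -> illegal
(3,5): flips 2 -> legal
(3,6): no bracket -> illegal
(4,1): no bracket -> illegal
(4,6): flips 2 -> legal
(5,0): no bracket -> illegal
(5,1): no bracket -> illegal
(5,4): flips 2 -> legal
(5,5): flips 1 -> legal
(5,6): no bracket -> illegal

Answer: (0,2) (0,3) (0,4) (1,1) (2,1) (2,5) (3,5) (4,6) (5,4) (5,5)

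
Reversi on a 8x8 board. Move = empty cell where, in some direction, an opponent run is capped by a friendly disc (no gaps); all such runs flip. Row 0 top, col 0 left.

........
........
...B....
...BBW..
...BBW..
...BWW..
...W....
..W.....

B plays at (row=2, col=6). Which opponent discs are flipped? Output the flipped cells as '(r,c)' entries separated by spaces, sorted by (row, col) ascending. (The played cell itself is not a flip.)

Dir NW: first cell '.' (not opp) -> no flip
Dir N: first cell '.' (not opp) -> no flip
Dir NE: first cell '.' (not opp) -> no flip
Dir W: first cell '.' (not opp) -> no flip
Dir E: first cell '.' (not opp) -> no flip
Dir SW: opp run (3,5) capped by B -> flip
Dir S: first cell '.' (not opp) -> no flip
Dir SE: first cell '.' (not opp) -> no flip

Answer: (3,5)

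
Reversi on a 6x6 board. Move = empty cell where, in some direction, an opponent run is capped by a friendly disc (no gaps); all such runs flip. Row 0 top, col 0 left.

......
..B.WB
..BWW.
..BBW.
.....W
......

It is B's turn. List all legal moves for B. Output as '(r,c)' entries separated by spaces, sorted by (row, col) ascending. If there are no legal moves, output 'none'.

(0,3): no bracket -> illegal
(0,4): no bracket -> illegal
(0,5): flips 2 -> legal
(1,3): flips 2 -> legal
(2,5): flips 2 -> legal
(3,5): flips 1 -> legal
(4,3): no bracket -> illegal
(4,4): no bracket -> illegal
(5,4): no bracket -> illegal
(5,5): no bracket -> illegal

Answer: (0,5) (1,3) (2,5) (3,5)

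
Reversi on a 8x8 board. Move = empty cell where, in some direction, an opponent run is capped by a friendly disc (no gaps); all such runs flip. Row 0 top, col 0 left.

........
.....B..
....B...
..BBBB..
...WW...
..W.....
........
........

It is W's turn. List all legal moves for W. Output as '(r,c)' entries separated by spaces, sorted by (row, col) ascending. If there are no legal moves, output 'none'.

(0,4): no bracket -> illegal
(0,5): no bracket -> illegal
(0,6): no bracket -> illegal
(1,3): no bracket -> illegal
(1,4): flips 2 -> legal
(1,6): no bracket -> illegal
(2,1): flips 1 -> legal
(2,2): flips 1 -> legal
(2,3): flips 1 -> legal
(2,5): flips 1 -> legal
(2,6): flips 1 -> legal
(3,1): no bracket -> illegal
(3,6): no bracket -> illegal
(4,1): no bracket -> illegal
(4,2): no bracket -> illegal
(4,5): no bracket -> illegal
(4,6): no bracket -> illegal

Answer: (1,4) (2,1) (2,2) (2,3) (2,5) (2,6)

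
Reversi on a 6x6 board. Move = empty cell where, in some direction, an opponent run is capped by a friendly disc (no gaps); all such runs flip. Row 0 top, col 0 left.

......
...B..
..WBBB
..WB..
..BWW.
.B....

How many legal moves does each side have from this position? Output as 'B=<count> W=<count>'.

-- B to move --
(1,1): flips 1 -> legal
(1,2): flips 2 -> legal
(2,1): flips 1 -> legal
(3,1): flips 2 -> legal
(3,4): no bracket -> illegal
(3,5): no bracket -> illegal
(4,1): flips 1 -> legal
(4,5): flips 2 -> legal
(5,2): no bracket -> illegal
(5,3): flips 1 -> legal
(5,4): no bracket -> illegal
(5,5): flips 1 -> legal
B mobility = 8
-- W to move --
(0,2): no bracket -> illegal
(0,3): flips 3 -> legal
(0,4): flips 1 -> legal
(1,2): no bracket -> illegal
(1,4): flips 1 -> legal
(1,5): no bracket -> illegal
(3,1): no bracket -> illegal
(3,4): flips 1 -> legal
(3,5): no bracket -> illegal
(4,0): no bracket -> illegal
(4,1): flips 1 -> legal
(5,0): no bracket -> illegal
(5,2): flips 1 -> legal
(5,3): no bracket -> illegal
W mobility = 6

Answer: B=8 W=6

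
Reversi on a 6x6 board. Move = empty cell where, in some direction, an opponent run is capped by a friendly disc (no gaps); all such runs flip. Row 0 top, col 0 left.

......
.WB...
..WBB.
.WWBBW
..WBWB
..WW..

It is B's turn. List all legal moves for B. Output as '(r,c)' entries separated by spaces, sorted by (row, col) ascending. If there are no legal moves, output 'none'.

(0,0): flips 2 -> legal
(0,1): no bracket -> illegal
(0,2): no bracket -> illegal
(1,0): flips 1 -> legal
(1,3): no bracket -> illegal
(2,0): no bracket -> illegal
(2,1): flips 2 -> legal
(2,5): flips 1 -> legal
(3,0): flips 2 -> legal
(4,0): no bracket -> illegal
(4,1): flips 2 -> legal
(5,1): flips 1 -> legal
(5,4): flips 1 -> legal
(5,5): flips 1 -> legal

Answer: (0,0) (1,0) (2,1) (2,5) (3,0) (4,1) (5,1) (5,4) (5,5)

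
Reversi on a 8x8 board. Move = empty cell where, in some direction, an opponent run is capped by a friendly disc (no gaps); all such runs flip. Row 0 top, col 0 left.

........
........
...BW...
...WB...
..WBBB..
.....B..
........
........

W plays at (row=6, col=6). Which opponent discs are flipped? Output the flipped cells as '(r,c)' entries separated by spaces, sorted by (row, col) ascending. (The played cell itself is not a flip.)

Answer: (4,4) (5,5)

Derivation:
Dir NW: opp run (5,5) (4,4) capped by W -> flip
Dir N: first cell '.' (not opp) -> no flip
Dir NE: first cell '.' (not opp) -> no flip
Dir W: first cell '.' (not opp) -> no flip
Dir E: first cell '.' (not opp) -> no flip
Dir SW: first cell '.' (not opp) -> no flip
Dir S: first cell '.' (not opp) -> no flip
Dir SE: first cell '.' (not opp) -> no flip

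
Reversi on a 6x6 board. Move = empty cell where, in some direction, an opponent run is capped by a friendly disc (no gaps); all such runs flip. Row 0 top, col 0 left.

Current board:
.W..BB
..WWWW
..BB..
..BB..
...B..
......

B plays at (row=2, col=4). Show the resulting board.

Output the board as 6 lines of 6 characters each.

Answer: .W..BB
..WWBW
..BBB.
..BB..
...B..
......

Derivation:
Place B at (2,4); scan 8 dirs for brackets.
Dir NW: opp run (1,3), next='.' -> no flip
Dir N: opp run (1,4) capped by B -> flip
Dir NE: opp run (1,5), next=edge -> no flip
Dir W: first cell 'B' (not opp) -> no flip
Dir E: first cell '.' (not opp) -> no flip
Dir SW: first cell 'B' (not opp) -> no flip
Dir S: first cell '.' (not opp) -> no flip
Dir SE: first cell '.' (not opp) -> no flip
All flips: (1,4)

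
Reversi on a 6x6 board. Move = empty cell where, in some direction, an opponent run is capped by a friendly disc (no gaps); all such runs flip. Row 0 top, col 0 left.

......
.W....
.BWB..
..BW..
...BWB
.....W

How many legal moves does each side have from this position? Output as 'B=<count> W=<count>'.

Answer: B=3 W=7

Derivation:
-- B to move --
(0,0): no bracket -> illegal
(0,1): flips 1 -> legal
(0,2): no bracket -> illegal
(1,0): no bracket -> illegal
(1,2): flips 1 -> legal
(1,3): no bracket -> illegal
(2,0): no bracket -> illegal
(2,4): no bracket -> illegal
(3,1): no bracket -> illegal
(3,4): flips 1 -> legal
(3,5): no bracket -> illegal
(4,2): no bracket -> illegal
(5,3): no bracket -> illegal
(5,4): no bracket -> illegal
B mobility = 3
-- W to move --
(1,0): no bracket -> illegal
(1,2): no bracket -> illegal
(1,3): flips 1 -> legal
(1,4): no bracket -> illegal
(2,0): flips 1 -> legal
(2,4): flips 1 -> legal
(3,0): no bracket -> illegal
(3,1): flips 2 -> legal
(3,4): no bracket -> illegal
(3,5): flips 1 -> legal
(4,1): no bracket -> illegal
(4,2): flips 2 -> legal
(5,2): no bracket -> illegal
(5,3): flips 1 -> legal
(5,4): no bracket -> illegal
W mobility = 7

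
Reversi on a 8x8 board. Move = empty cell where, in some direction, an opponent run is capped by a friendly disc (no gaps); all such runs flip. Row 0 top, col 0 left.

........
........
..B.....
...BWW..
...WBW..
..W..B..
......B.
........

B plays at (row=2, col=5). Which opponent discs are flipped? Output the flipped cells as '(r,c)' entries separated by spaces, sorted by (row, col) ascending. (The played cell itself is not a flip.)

Answer: (3,5) (4,5)

Derivation:
Dir NW: first cell '.' (not opp) -> no flip
Dir N: first cell '.' (not opp) -> no flip
Dir NE: first cell '.' (not opp) -> no flip
Dir W: first cell '.' (not opp) -> no flip
Dir E: first cell '.' (not opp) -> no flip
Dir SW: opp run (3,4) (4,3) (5,2), next='.' -> no flip
Dir S: opp run (3,5) (4,5) capped by B -> flip
Dir SE: first cell '.' (not opp) -> no flip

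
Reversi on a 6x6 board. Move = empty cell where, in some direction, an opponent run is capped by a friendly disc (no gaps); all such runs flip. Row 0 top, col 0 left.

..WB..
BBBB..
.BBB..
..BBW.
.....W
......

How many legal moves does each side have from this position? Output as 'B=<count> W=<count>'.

-- B to move --
(0,1): flips 1 -> legal
(2,4): no bracket -> illegal
(2,5): no bracket -> illegal
(3,5): flips 1 -> legal
(4,3): no bracket -> illegal
(4,4): no bracket -> illegal
(5,4): no bracket -> illegal
(5,5): no bracket -> illegal
B mobility = 2
-- W to move --
(0,0): no bracket -> illegal
(0,1): flips 2 -> legal
(0,4): flips 1 -> legal
(1,4): no bracket -> illegal
(2,0): flips 1 -> legal
(2,4): flips 1 -> legal
(3,0): no bracket -> illegal
(3,1): flips 2 -> legal
(4,1): no bracket -> illegal
(4,2): flips 3 -> legal
(4,3): no bracket -> illegal
(4,4): no bracket -> illegal
W mobility = 6

Answer: B=2 W=6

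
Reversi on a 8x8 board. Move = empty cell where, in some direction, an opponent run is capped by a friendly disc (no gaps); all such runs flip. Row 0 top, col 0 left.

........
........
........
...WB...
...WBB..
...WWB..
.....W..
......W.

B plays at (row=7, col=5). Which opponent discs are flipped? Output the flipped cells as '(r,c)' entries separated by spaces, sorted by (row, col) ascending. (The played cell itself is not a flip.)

Answer: (6,5)

Derivation:
Dir NW: first cell '.' (not opp) -> no flip
Dir N: opp run (6,5) capped by B -> flip
Dir NE: first cell '.' (not opp) -> no flip
Dir W: first cell '.' (not opp) -> no flip
Dir E: opp run (7,6), next='.' -> no flip
Dir SW: edge -> no flip
Dir S: edge -> no flip
Dir SE: edge -> no flip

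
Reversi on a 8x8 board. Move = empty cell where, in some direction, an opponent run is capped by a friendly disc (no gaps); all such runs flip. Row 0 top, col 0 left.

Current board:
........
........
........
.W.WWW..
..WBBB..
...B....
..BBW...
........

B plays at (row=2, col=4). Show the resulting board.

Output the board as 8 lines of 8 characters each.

Place B at (2,4); scan 8 dirs for brackets.
Dir NW: first cell '.' (not opp) -> no flip
Dir N: first cell '.' (not opp) -> no flip
Dir NE: first cell '.' (not opp) -> no flip
Dir W: first cell '.' (not opp) -> no flip
Dir E: first cell '.' (not opp) -> no flip
Dir SW: opp run (3,3) (4,2), next='.' -> no flip
Dir S: opp run (3,4) capped by B -> flip
Dir SE: opp run (3,5), next='.' -> no flip
All flips: (3,4)

Answer: ........
........
....B...
.W.WBW..
..WBBB..
...B....
..BBW...
........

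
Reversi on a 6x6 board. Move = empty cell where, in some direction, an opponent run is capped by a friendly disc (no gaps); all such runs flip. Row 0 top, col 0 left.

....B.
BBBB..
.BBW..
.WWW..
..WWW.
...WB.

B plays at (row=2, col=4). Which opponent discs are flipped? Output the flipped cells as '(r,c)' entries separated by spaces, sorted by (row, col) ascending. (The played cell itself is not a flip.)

Answer: (2,3)

Derivation:
Dir NW: first cell 'B' (not opp) -> no flip
Dir N: first cell '.' (not opp) -> no flip
Dir NE: first cell '.' (not opp) -> no flip
Dir W: opp run (2,3) capped by B -> flip
Dir E: first cell '.' (not opp) -> no flip
Dir SW: opp run (3,3) (4,2), next='.' -> no flip
Dir S: first cell '.' (not opp) -> no flip
Dir SE: first cell '.' (not opp) -> no flip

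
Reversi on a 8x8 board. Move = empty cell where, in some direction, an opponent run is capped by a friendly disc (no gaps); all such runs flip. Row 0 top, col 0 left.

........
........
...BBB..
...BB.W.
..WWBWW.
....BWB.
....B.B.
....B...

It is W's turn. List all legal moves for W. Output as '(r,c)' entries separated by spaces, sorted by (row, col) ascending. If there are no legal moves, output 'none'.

(1,2): flips 2 -> legal
(1,3): flips 2 -> legal
(1,4): flips 1 -> legal
(1,5): flips 2 -> legal
(1,6): flips 2 -> legal
(2,2): flips 2 -> legal
(2,6): no bracket -> illegal
(3,2): no bracket -> illegal
(3,5): no bracket -> illegal
(4,7): no bracket -> illegal
(5,3): flips 1 -> legal
(5,7): flips 1 -> legal
(6,3): flips 1 -> legal
(6,5): flips 1 -> legal
(6,7): flips 1 -> legal
(7,3): flips 1 -> legal
(7,5): no bracket -> illegal
(7,6): flips 2 -> legal
(7,7): flips 1 -> legal

Answer: (1,2) (1,3) (1,4) (1,5) (1,6) (2,2) (5,3) (5,7) (6,3) (6,5) (6,7) (7,3) (7,6) (7,7)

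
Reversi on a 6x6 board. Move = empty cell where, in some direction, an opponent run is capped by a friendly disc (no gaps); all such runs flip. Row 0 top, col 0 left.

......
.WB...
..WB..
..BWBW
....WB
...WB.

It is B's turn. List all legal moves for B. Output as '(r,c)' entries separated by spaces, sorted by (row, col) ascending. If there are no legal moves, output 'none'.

(0,0): no bracket -> illegal
(0,1): no bracket -> illegal
(0,2): no bracket -> illegal
(1,0): flips 1 -> legal
(1,3): no bracket -> illegal
(2,0): no bracket -> illegal
(2,1): flips 1 -> legal
(2,4): no bracket -> illegal
(2,5): flips 1 -> legal
(3,1): no bracket -> illegal
(4,2): no bracket -> illegal
(4,3): flips 2 -> legal
(5,2): flips 1 -> legal
(5,5): no bracket -> illegal

Answer: (1,0) (2,1) (2,5) (4,3) (5,2)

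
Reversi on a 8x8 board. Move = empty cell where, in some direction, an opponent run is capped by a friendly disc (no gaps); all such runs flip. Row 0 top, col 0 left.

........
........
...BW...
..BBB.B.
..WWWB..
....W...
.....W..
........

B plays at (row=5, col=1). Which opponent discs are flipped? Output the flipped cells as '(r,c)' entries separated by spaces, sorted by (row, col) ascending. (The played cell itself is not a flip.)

Dir NW: first cell '.' (not opp) -> no flip
Dir N: first cell '.' (not opp) -> no flip
Dir NE: opp run (4,2) capped by B -> flip
Dir W: first cell '.' (not opp) -> no flip
Dir E: first cell '.' (not opp) -> no flip
Dir SW: first cell '.' (not opp) -> no flip
Dir S: first cell '.' (not opp) -> no flip
Dir SE: first cell '.' (not opp) -> no flip

Answer: (4,2)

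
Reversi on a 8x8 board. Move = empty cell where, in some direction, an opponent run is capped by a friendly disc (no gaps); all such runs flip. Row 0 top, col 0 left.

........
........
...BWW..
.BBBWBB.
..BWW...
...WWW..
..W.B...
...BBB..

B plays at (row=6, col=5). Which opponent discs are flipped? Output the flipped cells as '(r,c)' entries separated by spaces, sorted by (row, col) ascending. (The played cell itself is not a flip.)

Answer: (4,3) (5,4)

Derivation:
Dir NW: opp run (5,4) (4,3) capped by B -> flip
Dir N: opp run (5,5), next='.' -> no flip
Dir NE: first cell '.' (not opp) -> no flip
Dir W: first cell 'B' (not opp) -> no flip
Dir E: first cell '.' (not opp) -> no flip
Dir SW: first cell 'B' (not opp) -> no flip
Dir S: first cell 'B' (not opp) -> no flip
Dir SE: first cell '.' (not opp) -> no flip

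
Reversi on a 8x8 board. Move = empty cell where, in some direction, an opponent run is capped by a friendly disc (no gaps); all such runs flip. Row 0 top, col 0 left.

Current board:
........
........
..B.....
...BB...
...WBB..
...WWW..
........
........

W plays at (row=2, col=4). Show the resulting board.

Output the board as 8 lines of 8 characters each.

Answer: ........
........
..B.W...
...BW...
...WWB..
...WWW..
........
........

Derivation:
Place W at (2,4); scan 8 dirs for brackets.
Dir NW: first cell '.' (not opp) -> no flip
Dir N: first cell '.' (not opp) -> no flip
Dir NE: first cell '.' (not opp) -> no flip
Dir W: first cell '.' (not opp) -> no flip
Dir E: first cell '.' (not opp) -> no flip
Dir SW: opp run (3,3), next='.' -> no flip
Dir S: opp run (3,4) (4,4) capped by W -> flip
Dir SE: first cell '.' (not opp) -> no flip
All flips: (3,4) (4,4)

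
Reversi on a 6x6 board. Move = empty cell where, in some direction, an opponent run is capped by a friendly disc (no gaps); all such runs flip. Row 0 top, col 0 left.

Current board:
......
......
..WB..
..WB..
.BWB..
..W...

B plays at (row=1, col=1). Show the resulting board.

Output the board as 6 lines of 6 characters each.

Place B at (1,1); scan 8 dirs for brackets.
Dir NW: first cell '.' (not opp) -> no flip
Dir N: first cell '.' (not opp) -> no flip
Dir NE: first cell '.' (not opp) -> no flip
Dir W: first cell '.' (not opp) -> no flip
Dir E: first cell '.' (not opp) -> no flip
Dir SW: first cell '.' (not opp) -> no flip
Dir S: first cell '.' (not opp) -> no flip
Dir SE: opp run (2,2) capped by B -> flip
All flips: (2,2)

Answer: ......
.B....
..BB..
..WB..
.BWB..
..W...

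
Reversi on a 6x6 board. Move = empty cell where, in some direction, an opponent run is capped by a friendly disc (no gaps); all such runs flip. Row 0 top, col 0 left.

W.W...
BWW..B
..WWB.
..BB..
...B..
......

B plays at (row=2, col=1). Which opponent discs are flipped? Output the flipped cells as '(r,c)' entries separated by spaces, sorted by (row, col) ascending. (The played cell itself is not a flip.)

Answer: (2,2) (2,3)

Derivation:
Dir NW: first cell 'B' (not opp) -> no flip
Dir N: opp run (1,1), next='.' -> no flip
Dir NE: opp run (1,2), next='.' -> no flip
Dir W: first cell '.' (not opp) -> no flip
Dir E: opp run (2,2) (2,3) capped by B -> flip
Dir SW: first cell '.' (not opp) -> no flip
Dir S: first cell '.' (not opp) -> no flip
Dir SE: first cell 'B' (not opp) -> no flip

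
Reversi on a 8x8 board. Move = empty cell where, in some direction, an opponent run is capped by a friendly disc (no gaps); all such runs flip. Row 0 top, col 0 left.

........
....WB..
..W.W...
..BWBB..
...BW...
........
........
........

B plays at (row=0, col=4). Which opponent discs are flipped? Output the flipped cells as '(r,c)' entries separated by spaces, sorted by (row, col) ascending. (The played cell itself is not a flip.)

Answer: (1,4) (2,4)

Derivation:
Dir NW: edge -> no flip
Dir N: edge -> no flip
Dir NE: edge -> no flip
Dir W: first cell '.' (not opp) -> no flip
Dir E: first cell '.' (not opp) -> no flip
Dir SW: first cell '.' (not opp) -> no flip
Dir S: opp run (1,4) (2,4) capped by B -> flip
Dir SE: first cell 'B' (not opp) -> no flip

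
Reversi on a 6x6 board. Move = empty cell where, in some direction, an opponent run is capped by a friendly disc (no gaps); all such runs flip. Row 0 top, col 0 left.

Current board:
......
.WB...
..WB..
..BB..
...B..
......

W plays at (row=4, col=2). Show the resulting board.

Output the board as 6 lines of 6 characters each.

Answer: ......
.WB...
..WB..
..WB..
..WB..
......

Derivation:
Place W at (4,2); scan 8 dirs for brackets.
Dir NW: first cell '.' (not opp) -> no flip
Dir N: opp run (3,2) capped by W -> flip
Dir NE: opp run (3,3), next='.' -> no flip
Dir W: first cell '.' (not opp) -> no flip
Dir E: opp run (4,3), next='.' -> no flip
Dir SW: first cell '.' (not opp) -> no flip
Dir S: first cell '.' (not opp) -> no flip
Dir SE: first cell '.' (not opp) -> no flip
All flips: (3,2)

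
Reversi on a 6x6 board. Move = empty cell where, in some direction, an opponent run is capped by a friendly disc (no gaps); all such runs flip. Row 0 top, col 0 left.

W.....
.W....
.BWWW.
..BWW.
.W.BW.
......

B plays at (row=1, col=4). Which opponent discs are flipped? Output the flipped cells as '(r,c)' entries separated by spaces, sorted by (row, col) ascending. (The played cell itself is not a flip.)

Answer: (2,3)

Derivation:
Dir NW: first cell '.' (not opp) -> no flip
Dir N: first cell '.' (not opp) -> no flip
Dir NE: first cell '.' (not opp) -> no flip
Dir W: first cell '.' (not opp) -> no flip
Dir E: first cell '.' (not opp) -> no flip
Dir SW: opp run (2,3) capped by B -> flip
Dir S: opp run (2,4) (3,4) (4,4), next='.' -> no flip
Dir SE: first cell '.' (not opp) -> no flip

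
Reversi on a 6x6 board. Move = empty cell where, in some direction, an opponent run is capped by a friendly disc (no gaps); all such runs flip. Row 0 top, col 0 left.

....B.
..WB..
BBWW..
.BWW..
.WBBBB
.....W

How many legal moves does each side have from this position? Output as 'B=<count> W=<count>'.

-- B to move --
(0,1): no bracket -> illegal
(0,2): flips 3 -> legal
(0,3): flips 1 -> legal
(1,1): flips 3 -> legal
(1,4): no bracket -> illegal
(2,4): flips 3 -> legal
(3,0): no bracket -> illegal
(3,4): flips 2 -> legal
(4,0): flips 1 -> legal
(5,0): no bracket -> illegal
(5,1): flips 1 -> legal
(5,2): no bracket -> illegal
(5,4): no bracket -> illegal
B mobility = 7
-- W to move --
(0,2): no bracket -> illegal
(0,3): flips 1 -> legal
(0,5): no bracket -> illegal
(1,0): flips 1 -> legal
(1,1): flips 2 -> legal
(1,4): flips 1 -> legal
(1,5): no bracket -> illegal
(2,4): no bracket -> illegal
(3,0): flips 2 -> legal
(3,4): no bracket -> illegal
(3,5): flips 1 -> legal
(4,0): flips 1 -> legal
(5,1): flips 1 -> legal
(5,2): flips 1 -> legal
(5,3): flips 1 -> legal
(5,4): flips 1 -> legal
W mobility = 11

Answer: B=7 W=11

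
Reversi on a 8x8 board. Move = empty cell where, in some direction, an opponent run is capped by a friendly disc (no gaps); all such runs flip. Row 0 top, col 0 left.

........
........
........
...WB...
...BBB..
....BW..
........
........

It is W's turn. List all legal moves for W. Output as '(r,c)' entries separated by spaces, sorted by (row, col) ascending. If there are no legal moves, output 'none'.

Answer: (3,5) (5,3)

Derivation:
(2,3): no bracket -> illegal
(2,4): no bracket -> illegal
(2,5): no bracket -> illegal
(3,2): no bracket -> illegal
(3,5): flips 2 -> legal
(3,6): no bracket -> illegal
(4,2): no bracket -> illegal
(4,6): no bracket -> illegal
(5,2): no bracket -> illegal
(5,3): flips 2 -> legal
(5,6): no bracket -> illegal
(6,3): no bracket -> illegal
(6,4): no bracket -> illegal
(6,5): no bracket -> illegal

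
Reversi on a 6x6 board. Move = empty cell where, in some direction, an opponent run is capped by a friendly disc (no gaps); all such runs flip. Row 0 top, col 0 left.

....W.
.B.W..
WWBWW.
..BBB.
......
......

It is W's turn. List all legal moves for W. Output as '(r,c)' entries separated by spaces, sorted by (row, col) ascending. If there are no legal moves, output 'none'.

(0,0): no bracket -> illegal
(0,1): flips 1 -> legal
(0,2): flips 1 -> legal
(1,0): no bracket -> illegal
(1,2): no bracket -> illegal
(2,5): no bracket -> illegal
(3,1): flips 1 -> legal
(3,5): no bracket -> illegal
(4,1): flips 1 -> legal
(4,2): flips 1 -> legal
(4,3): flips 2 -> legal
(4,4): flips 1 -> legal
(4,5): flips 1 -> legal

Answer: (0,1) (0,2) (3,1) (4,1) (4,2) (4,3) (4,4) (4,5)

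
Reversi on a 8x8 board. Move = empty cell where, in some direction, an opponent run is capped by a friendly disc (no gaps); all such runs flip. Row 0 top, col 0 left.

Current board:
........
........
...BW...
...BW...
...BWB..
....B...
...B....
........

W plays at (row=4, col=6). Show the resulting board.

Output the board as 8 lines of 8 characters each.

Answer: ........
........
...BW...
...BW...
...BWWW.
....B...
...B....
........

Derivation:
Place W at (4,6); scan 8 dirs for brackets.
Dir NW: first cell '.' (not opp) -> no flip
Dir N: first cell '.' (not opp) -> no flip
Dir NE: first cell '.' (not opp) -> no flip
Dir W: opp run (4,5) capped by W -> flip
Dir E: first cell '.' (not opp) -> no flip
Dir SW: first cell '.' (not opp) -> no flip
Dir S: first cell '.' (not opp) -> no flip
Dir SE: first cell '.' (not opp) -> no flip
All flips: (4,5)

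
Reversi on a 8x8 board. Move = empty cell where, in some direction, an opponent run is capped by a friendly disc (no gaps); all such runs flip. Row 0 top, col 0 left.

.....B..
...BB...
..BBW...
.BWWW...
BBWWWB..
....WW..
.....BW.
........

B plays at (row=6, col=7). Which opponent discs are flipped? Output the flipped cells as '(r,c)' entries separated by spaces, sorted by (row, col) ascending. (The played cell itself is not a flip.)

Answer: (6,6)

Derivation:
Dir NW: first cell '.' (not opp) -> no flip
Dir N: first cell '.' (not opp) -> no flip
Dir NE: edge -> no flip
Dir W: opp run (6,6) capped by B -> flip
Dir E: edge -> no flip
Dir SW: first cell '.' (not opp) -> no flip
Dir S: first cell '.' (not opp) -> no flip
Dir SE: edge -> no flip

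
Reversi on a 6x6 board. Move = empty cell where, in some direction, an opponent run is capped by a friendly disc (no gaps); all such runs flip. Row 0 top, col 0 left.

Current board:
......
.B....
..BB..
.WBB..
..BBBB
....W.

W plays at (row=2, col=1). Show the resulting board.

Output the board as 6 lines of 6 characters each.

Answer: ......
.B....
.WBB..
.WWB..
..BWBB
....W.

Derivation:
Place W at (2,1); scan 8 dirs for brackets.
Dir NW: first cell '.' (not opp) -> no flip
Dir N: opp run (1,1), next='.' -> no flip
Dir NE: first cell '.' (not opp) -> no flip
Dir W: first cell '.' (not opp) -> no flip
Dir E: opp run (2,2) (2,3), next='.' -> no flip
Dir SW: first cell '.' (not opp) -> no flip
Dir S: first cell 'W' (not opp) -> no flip
Dir SE: opp run (3,2) (4,3) capped by W -> flip
All flips: (3,2) (4,3)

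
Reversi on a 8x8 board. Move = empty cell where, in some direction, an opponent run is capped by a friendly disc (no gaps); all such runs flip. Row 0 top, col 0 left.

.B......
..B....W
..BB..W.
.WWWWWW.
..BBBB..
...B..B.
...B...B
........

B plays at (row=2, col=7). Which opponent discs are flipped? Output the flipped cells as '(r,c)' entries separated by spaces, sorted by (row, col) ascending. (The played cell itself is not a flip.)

Dir NW: first cell '.' (not opp) -> no flip
Dir N: opp run (1,7), next='.' -> no flip
Dir NE: edge -> no flip
Dir W: opp run (2,6), next='.' -> no flip
Dir E: edge -> no flip
Dir SW: opp run (3,6) capped by B -> flip
Dir S: first cell '.' (not opp) -> no flip
Dir SE: edge -> no flip

Answer: (3,6)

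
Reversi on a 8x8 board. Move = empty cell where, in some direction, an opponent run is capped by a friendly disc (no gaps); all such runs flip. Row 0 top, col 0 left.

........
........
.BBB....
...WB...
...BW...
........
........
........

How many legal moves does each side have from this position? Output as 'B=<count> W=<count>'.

Answer: B=4 W=6

Derivation:
-- B to move --
(2,4): no bracket -> illegal
(3,2): flips 1 -> legal
(3,5): no bracket -> illegal
(4,2): no bracket -> illegal
(4,5): flips 1 -> legal
(5,3): no bracket -> illegal
(5,4): flips 1 -> legal
(5,5): flips 2 -> legal
B mobility = 4
-- W to move --
(1,0): no bracket -> illegal
(1,1): flips 1 -> legal
(1,2): no bracket -> illegal
(1,3): flips 1 -> legal
(1,4): no bracket -> illegal
(2,0): no bracket -> illegal
(2,4): flips 1 -> legal
(2,5): no bracket -> illegal
(3,0): no bracket -> illegal
(3,1): no bracket -> illegal
(3,2): no bracket -> illegal
(3,5): flips 1 -> legal
(4,2): flips 1 -> legal
(4,5): no bracket -> illegal
(5,2): no bracket -> illegal
(5,3): flips 1 -> legal
(5,4): no bracket -> illegal
W mobility = 6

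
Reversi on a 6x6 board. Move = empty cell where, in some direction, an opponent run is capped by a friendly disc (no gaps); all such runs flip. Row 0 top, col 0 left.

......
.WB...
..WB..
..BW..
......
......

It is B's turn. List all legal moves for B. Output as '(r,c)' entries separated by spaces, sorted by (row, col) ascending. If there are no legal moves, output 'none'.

(0,0): no bracket -> illegal
(0,1): no bracket -> illegal
(0,2): no bracket -> illegal
(1,0): flips 1 -> legal
(1,3): no bracket -> illegal
(2,0): no bracket -> illegal
(2,1): flips 1 -> legal
(2,4): no bracket -> illegal
(3,1): no bracket -> illegal
(3,4): flips 1 -> legal
(4,2): no bracket -> illegal
(4,3): flips 1 -> legal
(4,4): no bracket -> illegal

Answer: (1,0) (2,1) (3,4) (4,3)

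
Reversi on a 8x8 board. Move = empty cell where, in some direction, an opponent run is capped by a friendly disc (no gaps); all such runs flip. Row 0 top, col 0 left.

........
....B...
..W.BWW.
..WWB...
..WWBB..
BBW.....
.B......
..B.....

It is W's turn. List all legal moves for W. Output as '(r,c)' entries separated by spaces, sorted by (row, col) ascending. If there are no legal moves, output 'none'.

Answer: (0,3) (1,5) (2,3) (3,5) (4,6) (5,5) (6,0) (7,0)

Derivation:
(0,3): flips 1 -> legal
(0,4): no bracket -> illegal
(0,5): no bracket -> illegal
(1,3): no bracket -> illegal
(1,5): flips 1 -> legal
(2,3): flips 1 -> legal
(3,5): flips 1 -> legal
(3,6): no bracket -> illegal
(4,0): no bracket -> illegal
(4,1): no bracket -> illegal
(4,6): flips 2 -> legal
(5,3): no bracket -> illegal
(5,4): no bracket -> illegal
(5,5): flips 1 -> legal
(5,6): no bracket -> illegal
(6,0): flips 1 -> legal
(6,2): no bracket -> illegal
(6,3): no bracket -> illegal
(7,0): flips 1 -> legal
(7,1): no bracket -> illegal
(7,3): no bracket -> illegal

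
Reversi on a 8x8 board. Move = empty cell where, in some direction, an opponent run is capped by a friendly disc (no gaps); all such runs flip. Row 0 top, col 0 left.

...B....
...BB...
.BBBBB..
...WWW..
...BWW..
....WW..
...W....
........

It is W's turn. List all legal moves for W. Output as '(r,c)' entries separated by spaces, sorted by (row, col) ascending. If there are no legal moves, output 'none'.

Answer: (0,2) (0,4) (1,1) (1,2) (1,5) (1,6) (3,2) (4,2) (5,2) (5,3)

Derivation:
(0,2): flips 2 -> legal
(0,4): flips 2 -> legal
(0,5): no bracket -> illegal
(1,0): no bracket -> illegal
(1,1): flips 1 -> legal
(1,2): flips 1 -> legal
(1,5): flips 2 -> legal
(1,6): flips 1 -> legal
(2,0): no bracket -> illegal
(2,6): no bracket -> illegal
(3,0): no bracket -> illegal
(3,1): no bracket -> illegal
(3,2): flips 1 -> legal
(3,6): no bracket -> illegal
(4,2): flips 1 -> legal
(5,2): flips 1 -> legal
(5,3): flips 1 -> legal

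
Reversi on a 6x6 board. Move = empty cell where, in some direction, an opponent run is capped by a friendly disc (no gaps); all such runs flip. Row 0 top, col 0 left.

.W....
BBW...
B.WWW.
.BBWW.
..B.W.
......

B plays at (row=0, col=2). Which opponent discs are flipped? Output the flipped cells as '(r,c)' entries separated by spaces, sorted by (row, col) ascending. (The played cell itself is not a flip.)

Dir NW: edge -> no flip
Dir N: edge -> no flip
Dir NE: edge -> no flip
Dir W: opp run (0,1), next='.' -> no flip
Dir E: first cell '.' (not opp) -> no flip
Dir SW: first cell 'B' (not opp) -> no flip
Dir S: opp run (1,2) (2,2) capped by B -> flip
Dir SE: first cell '.' (not opp) -> no flip

Answer: (1,2) (2,2)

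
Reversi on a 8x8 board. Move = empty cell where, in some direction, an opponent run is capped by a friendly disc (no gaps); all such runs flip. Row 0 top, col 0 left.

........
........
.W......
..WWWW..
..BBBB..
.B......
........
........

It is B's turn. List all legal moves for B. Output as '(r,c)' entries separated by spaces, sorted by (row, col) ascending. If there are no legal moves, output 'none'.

Answer: (1,0) (2,2) (2,3) (2,4) (2,5) (2,6)

Derivation:
(1,0): flips 2 -> legal
(1,1): no bracket -> illegal
(1,2): no bracket -> illegal
(2,0): no bracket -> illegal
(2,2): flips 2 -> legal
(2,3): flips 2 -> legal
(2,4): flips 2 -> legal
(2,5): flips 2 -> legal
(2,6): flips 1 -> legal
(3,0): no bracket -> illegal
(3,1): no bracket -> illegal
(3,6): no bracket -> illegal
(4,1): no bracket -> illegal
(4,6): no bracket -> illegal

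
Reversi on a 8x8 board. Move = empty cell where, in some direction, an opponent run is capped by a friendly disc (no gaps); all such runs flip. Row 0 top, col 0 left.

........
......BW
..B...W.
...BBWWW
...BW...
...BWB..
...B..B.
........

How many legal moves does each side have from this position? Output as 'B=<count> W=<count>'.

-- B to move --
(0,6): no bracket -> illegal
(0,7): no bracket -> illegal
(1,5): no bracket -> illegal
(2,4): no bracket -> illegal
(2,5): no bracket -> illegal
(2,7): no bracket -> illegal
(4,5): flips 2 -> legal
(4,6): flips 2 -> legal
(4,7): no bracket -> illegal
(6,4): flips 2 -> legal
(6,5): flips 1 -> legal
B mobility = 4
-- W to move --
(0,5): no bracket -> illegal
(0,6): flips 1 -> legal
(0,7): no bracket -> illegal
(1,1): flips 2 -> legal
(1,2): no bracket -> illegal
(1,3): no bracket -> illegal
(1,5): flips 1 -> legal
(2,1): no bracket -> illegal
(2,3): no bracket -> illegal
(2,4): flips 1 -> legal
(2,5): no bracket -> illegal
(2,7): no bracket -> illegal
(3,1): no bracket -> illegal
(3,2): flips 3 -> legal
(4,2): flips 1 -> legal
(4,5): no bracket -> illegal
(4,6): no bracket -> illegal
(5,2): flips 1 -> legal
(5,6): flips 1 -> legal
(5,7): no bracket -> illegal
(6,2): flips 1 -> legal
(6,4): no bracket -> illegal
(6,5): no bracket -> illegal
(6,7): no bracket -> illegal
(7,2): flips 1 -> legal
(7,3): no bracket -> illegal
(7,4): no bracket -> illegal
(7,5): no bracket -> illegal
(7,6): no bracket -> illegal
(7,7): flips 2 -> legal
W mobility = 11

Answer: B=4 W=11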